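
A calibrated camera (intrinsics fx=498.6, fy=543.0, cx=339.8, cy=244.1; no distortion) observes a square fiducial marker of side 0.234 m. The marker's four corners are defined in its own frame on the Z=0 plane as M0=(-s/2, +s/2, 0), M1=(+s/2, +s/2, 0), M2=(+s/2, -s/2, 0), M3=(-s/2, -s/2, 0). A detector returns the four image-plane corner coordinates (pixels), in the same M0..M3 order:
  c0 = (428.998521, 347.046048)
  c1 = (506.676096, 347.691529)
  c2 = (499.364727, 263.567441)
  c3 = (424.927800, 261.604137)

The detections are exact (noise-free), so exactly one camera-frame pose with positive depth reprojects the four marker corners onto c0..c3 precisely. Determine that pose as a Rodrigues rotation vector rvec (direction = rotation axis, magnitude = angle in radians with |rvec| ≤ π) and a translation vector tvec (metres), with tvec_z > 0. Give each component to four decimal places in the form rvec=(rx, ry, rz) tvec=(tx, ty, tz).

rvec=(-0.2819, -0.1063, 0.0123) tvec=(0.3739, 0.1641, 1.4863)

Intrinsics K: fx=498.6, fy=543.0, cx=339.8, cy=244.1
Marker side s = 0.234 m; corners in marker frame (Z=0):
  M0 = (-0.1170, +0.1170, 0)
  M1 = (+0.1170, +0.1170, 0)
  M2 = (+0.1170, -0.1170, 0)
  M3 = (-0.1170, -0.1170, 0)
Detected image corners:
  c0 = (428.998521, 347.046048) px
  c1 = (506.676096, 347.691529) px
  c2 = (499.364727, 263.567441) px
  c3 = (424.927800, 261.604137) px
Planar DLT: solve 8×8 A·h = b for H (H[2,2]=1):
  H  [+357.10614 -62.70281 +465.23781]
  H  [+26.77288 +305.18415 +304.05375]
  H  [+0.06931 -0.18727 +1.00000]
B = K⁻¹H; ‖b₁‖=0.672810, ‖b₂‖=0.672810; λ = 2/(‖b₁‖+‖b₂‖) = 1.486303, sign → tz>0 ⇒ λ=+1.486303
r₁ = λ·B[:,0] = (+0.99431,+0.02698,+0.10301); r₂ = λ·B[:,1] = (+0.00278,+0.96048,-0.27834)
r₃ = r₁×r₂ = (-0.10645,+0.27705,+0.95494); SVD([r₁ r₂ r₃]) → R = UVᵀ:
  R  [+0.99431 +0.00278 -0.10645]
  R  [+0.02698 +0.96048 +0.27705]
  R  [+0.10301 -0.27834 +0.95494]
t = (+0.37392, +0.16411, +1.48630) m
tr R = 2.909735; θ = arccos((tr R − 1)/2) = 0.301584 rad = 17.279°
axis k = ((R−Rᵀ)₃₂, (R−Rᵀ)₁₃, (R−Rᵀ)₂₁) / (2 sinθ) = (-0.934893, -0.352584, +0.040732)
rvec = θ·k = (-0.281949, -0.106333, +0.012284)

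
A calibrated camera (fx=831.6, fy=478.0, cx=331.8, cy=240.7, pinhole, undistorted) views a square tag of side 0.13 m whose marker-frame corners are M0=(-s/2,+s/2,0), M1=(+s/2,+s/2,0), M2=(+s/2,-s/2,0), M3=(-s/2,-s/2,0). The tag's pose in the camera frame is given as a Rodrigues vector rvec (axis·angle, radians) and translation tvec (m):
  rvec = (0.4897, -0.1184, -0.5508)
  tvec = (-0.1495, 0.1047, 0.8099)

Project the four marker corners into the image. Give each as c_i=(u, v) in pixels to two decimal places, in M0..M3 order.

c0=(160.11, 346.95) c1=(268.82, 308.16) c2=(197.99, 254.34) c3=(80.89, 296.39)

Intrinsics K: fx=831.6, fy=478.0, cx=331.8, cy=240.7
Marker side s = 0.13 m; corners in marker frame (Z=0):
  M0 = (-0.0650, +0.0650, 0)
  M1 = (+0.0650, +0.0650, 0)
  M2 = (+0.0650, -0.0650, 0)
  M3 = (-0.0650, -0.0650, 0)
rvec = (0.4897, -0.1184, -0.5508), |rvec| = θ = 0.74646 rad = 42.769°
Rodrigues: sinθ=0.67905, 1−cosθ=0.26590; R = I + sinθ·[k]× + (1−cosθ)·[k]×²:
    [+0.84853 +0.47339 -0.23642]
    [-0.52872 +0.74079 -0.41435]
    [-0.02101 +0.47659 +0.87887]
t = (-0.1495, 0.1047, 0.8099) m
M0: Pc = R·M0+t = (-0.17388, +0.18722, +0.84224); u = 831.6·(-0.17388)/0.84224 + 331.8 = 160.1129, v = 478.0·(+0.18722)/0.84224 + 240.7 = 346.9522
M1: Pc = R·M1+t = (-0.06358, +0.11848, +0.83951); u = 831.6·(-0.06358)/0.83951 + 331.8 = 268.8240, v = 478.0·(+0.11848)/0.83951 + 240.7 = 308.1622
M2: Pc = R·M2+t = (-0.12512, +0.02218, +0.77756); u = 831.6·(-0.12512)/0.77756 + 331.8 = 197.9884, v = 478.0·(+0.02218)/0.77756 + 240.7 = 254.3362
M3: Pc = R·M3+t = (-0.23542, +0.09092, +0.78029); u = 831.6·(-0.23542)/0.78029 + 331.8 = 80.8933, v = 478.0·(+0.09092)/0.78029 + 240.7 = 296.3947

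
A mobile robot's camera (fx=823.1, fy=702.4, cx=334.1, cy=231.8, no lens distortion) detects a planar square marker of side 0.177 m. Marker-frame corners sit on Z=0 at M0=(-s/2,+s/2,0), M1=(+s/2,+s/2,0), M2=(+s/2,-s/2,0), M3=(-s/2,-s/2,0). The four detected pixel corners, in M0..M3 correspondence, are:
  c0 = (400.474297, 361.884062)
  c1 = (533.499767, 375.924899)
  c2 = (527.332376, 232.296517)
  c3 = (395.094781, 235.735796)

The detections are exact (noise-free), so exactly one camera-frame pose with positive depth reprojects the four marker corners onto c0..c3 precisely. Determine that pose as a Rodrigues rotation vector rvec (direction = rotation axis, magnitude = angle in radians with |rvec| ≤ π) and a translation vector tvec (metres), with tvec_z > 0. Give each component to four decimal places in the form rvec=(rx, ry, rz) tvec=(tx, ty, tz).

rvec=(0.0120, 0.7440, -0.0352) tvec=(0.1413, 0.0915, 0.9251)

Intrinsics K: fx=823.1, fy=702.4, cx=334.1, cy=231.8
Marker side s = 0.177 m; corners in marker frame (Z=0):
  M0 = (-0.0885, +0.0885, 0)
  M1 = (+0.0885, +0.0885, 0)
  M2 = (+0.0885, -0.0885, 0)
  M3 = (-0.0885, -0.0885, 0)
Detected image corners:
  c0 = (400.474297, 361.884062) px
  c1 = (533.499767, 375.924899) px
  c2 = (527.332376, 232.296517) px
  c3 = (395.094781, 235.735796) px
Planar DLT: solve 8×8 A·h = b for H (H[2,2]=1):
  H  [+409.57286 +31.68808 +459.80335]
  H  [-190.75189 +758.37111 +301.27849]
  H  [-0.73208 -0.00169 +1.00000]
B = K⁻¹H; ‖b₁‖=1.080956, ‖b₂‖=1.080956; λ = 2/(‖b₁‖+‖b₂‖) = 0.925107, sign → tz>0 ⇒ λ=+0.925107
r₁ = λ·B[:,0] = (+0.73523,-0.02773,-0.67725); r₂ = λ·B[:,1] = (+0.03625,+0.99934,-0.00157)
r₃ = r₁×r₂ = (+0.67685,-0.02340,+0.73575); SVD([r₁ r₂ r₃]) → R = UVᵀ:
  R  [+0.73523 +0.03625 +0.67685]
  R  [-0.02773 +0.99934 -0.02340]
  R  [-0.67725 -0.00157 +0.73575]
t = (+0.14128, +0.09151, +0.92511) m
tr R = 2.470323; θ = arccos((tr R − 1)/2) = 0.744892 rad = 42.679°
axis k = ((R−Rᵀ)₃₂, (R−Rᵀ)₁₃, (R−Rᵀ)₂₁) / (2 sinθ) = (+0.016103, +0.998756, -0.047193)
rvec = θ·k = (+0.011995, +0.743965, -0.035154)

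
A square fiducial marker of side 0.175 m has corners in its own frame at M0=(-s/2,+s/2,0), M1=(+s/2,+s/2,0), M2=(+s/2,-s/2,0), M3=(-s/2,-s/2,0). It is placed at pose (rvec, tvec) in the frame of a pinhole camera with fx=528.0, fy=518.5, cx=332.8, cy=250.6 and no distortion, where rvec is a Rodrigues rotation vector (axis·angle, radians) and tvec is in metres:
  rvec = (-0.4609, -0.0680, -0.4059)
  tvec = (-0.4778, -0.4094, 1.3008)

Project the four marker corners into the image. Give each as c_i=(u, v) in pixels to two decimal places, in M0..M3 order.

c0=(111.79, 123.77) c1=(182.85, 100.51) c2=(163.92, 53.75) c3=(96.40, 74.78)

Intrinsics K: fx=528.0, fy=518.5, cx=332.8, cy=250.6
Marker side s = 0.175 m; corners in marker frame (Z=0):
  M0 = (-0.0875, +0.0875, 0)
  M1 = (+0.0875, +0.0875, 0)
  M2 = (+0.0875, -0.0875, 0)
  M3 = (-0.0875, -0.0875, 0)
rvec = (-0.4609, -0.0680, -0.4059), |rvec| = θ = 0.61791 rad = 35.403°
Rodrigues: sinθ=0.57933, 1−cosθ=0.18491; R = I + sinθ·[k]× + (1−cosθ)·[k]×²:
    [+0.91797 +0.39574 +0.02685]
    [-0.36538 +0.81733 +0.44549]
    [+0.15436 -0.41876 +0.89488]
t = (-0.4778, -0.4094, 1.3008) m
M0: Pc = R·M0+t = (-0.52350, -0.30591, +1.25065); u = 528.0·(-0.52350)/1.25065 + 332.8 = 111.7909, v = 518.5·(-0.30591)/1.25065 + 250.6 = 123.7737
M1: Pc = R·M1+t = (-0.36285, -0.36985, +1.27766); u = 528.0·(-0.36285)/1.27766 + 332.8 = 182.8506, v = 518.5·(-0.36985)/1.27766 + 250.6 = 100.5063
M2: Pc = R·M2+t = (-0.43210, -0.51289, +1.35095); u = 528.0·(-0.43210)/1.35095 + 332.8 = 163.9176, v = 518.5·(-0.51289)/1.35095 + 250.6 = 53.7514
M3: Pc = R·M3+t = (-0.59275, -0.44895, +1.32394); u = 528.0·(-0.59275)/1.32394 + 332.8 = 96.4049, v = 518.5·(-0.44895)/1.32394 + 250.6 = 74.7769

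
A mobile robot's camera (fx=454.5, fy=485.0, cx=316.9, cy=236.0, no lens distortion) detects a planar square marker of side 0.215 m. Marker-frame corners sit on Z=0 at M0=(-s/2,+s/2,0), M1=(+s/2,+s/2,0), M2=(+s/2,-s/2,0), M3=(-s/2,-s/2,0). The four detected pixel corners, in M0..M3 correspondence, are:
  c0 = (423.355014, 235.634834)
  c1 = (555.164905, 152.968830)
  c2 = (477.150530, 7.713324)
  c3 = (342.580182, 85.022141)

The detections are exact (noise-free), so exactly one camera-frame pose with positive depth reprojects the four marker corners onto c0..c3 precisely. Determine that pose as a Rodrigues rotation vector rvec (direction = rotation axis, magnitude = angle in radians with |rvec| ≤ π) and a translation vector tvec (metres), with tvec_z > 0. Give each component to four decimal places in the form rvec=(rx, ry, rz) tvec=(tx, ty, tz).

rvec=(-0.0284, -0.0994, -0.5189) tvec=(0.1802, -0.1468, 0.6118)

Intrinsics K: fx=454.5, fy=485.0, cx=316.9, cy=236.0
Marker side s = 0.215 m; corners in marker frame (Z=0):
  M0 = (-0.1075, +0.1075, 0)
  M1 = (+0.1075, +0.1075, 0)
  M2 = (+0.1075, -0.1075, 0)
  M3 = (-0.1075, -0.1075, 0)
Detected image corners:
  c0 = (423.355014, 235.634834) px
  c1 = (555.164905, 152.968830) px
  c2 = (477.150530, 7.713324) px
  c3 = (342.580182, 85.022141) px
Planar DLT: solve 8×8 A·h = b for H (H[2,2]=1):
  H  [+694.47648 +367.80049 +450.74382]
  H  [-351.95900 +687.47772 +119.59359]
  H  [+0.16680 -0.00303 +1.00000]
B = K⁻¹H; ‖b₁‖=1.634544, ‖b₂‖=1.634544; λ = 2/(‖b₁‖+‖b₂‖) = 0.611791, sign → tz>0 ⇒ λ=+0.611791
r₁ = λ·B[:,0] = (+0.86367,-0.49362,+0.10204); r₂ = λ·B[:,1] = (+0.49638,+0.86810,-0.00185)
r₃ = r₁×r₂ = (-0.08767,+0.05225,+0.99478); SVD([r₁ r₂ r₃]) → R = UVᵀ:
  R  [+0.86367 +0.49638 -0.08767]
  R  [-0.49362 +0.86810 +0.05225]
  R  [+0.10204 -0.00185 +0.99478]
t = (+0.18016, -0.14684, +0.61179) m
tr R = 2.726549; θ = arccos((tr R − 1)/2) = 0.529074 rad = 30.314°
axis k = ((R−Rᵀ)₃₂, (R−Rᵀ)₁₃, (R−Rᵀ)₂₁) / (2 sinθ) = (-0.053599, -0.187936, -0.980718)
rvec = θ·k = (-0.028358, -0.099432, -0.518873)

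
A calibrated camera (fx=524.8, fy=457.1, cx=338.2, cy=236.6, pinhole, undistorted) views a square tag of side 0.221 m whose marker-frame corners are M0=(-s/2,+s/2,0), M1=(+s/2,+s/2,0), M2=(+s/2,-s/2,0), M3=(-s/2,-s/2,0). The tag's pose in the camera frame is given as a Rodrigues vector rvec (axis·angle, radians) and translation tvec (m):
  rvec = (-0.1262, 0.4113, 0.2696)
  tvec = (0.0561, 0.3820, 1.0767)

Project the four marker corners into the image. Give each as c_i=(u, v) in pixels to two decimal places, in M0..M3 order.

Intrinsics K: fx=524.8, fy=457.1, cx=338.2, cy=236.6
Marker side s = 0.221 m; corners in marker frame (Z=0):
  M0 = (-0.1105, +0.1105, 0)
  M1 = (+0.1105, +0.1105, 0)
  M2 = (+0.1105, -0.1105, 0)
  M3 = (-0.1105, -0.1105, 0)
rvec = (-0.1262, 0.4113, 0.2696), |rvec| = θ = 0.50772 rad = 29.090°
Rodrigues: sinθ=0.48618, 1−cosθ=0.12614; R = I + sinθ·[k]× + (1−cosθ)·[k]×²:
    [+0.88165 -0.28357 +0.37721]
    [+0.23277 +0.95664 +0.17511]
    [-0.41051 -0.06659 +0.90942]
t = (0.0561, 0.3820, 1.0767) m
M0: Pc = R·M0+t = (-0.07266, +0.46199, +1.11470); u = 524.8·(-0.07266)/1.11470 + 338.2 = 303.9936, v = 457.1·(+0.46199)/1.11470 + 236.6 = 426.0448
M1: Pc = R·M1+t = (+0.12219, +0.51343, +1.02398); u = 524.8·(+0.12219)/1.02398 + 338.2 = 400.8226, v = 457.1·(+0.51343)/1.02398 + 236.6 = 465.7921
M2: Pc = R·M2+t = (+0.18486, +0.30201, +1.03870); u = 524.8·(+0.18486)/1.03870 + 338.2 = 431.5984, v = 457.1·(+0.30201)/1.03870 + 236.6 = 369.5066
M3: Pc = R·M3+t = (-0.00999, +0.25057, +1.12942); u = 524.8·(-0.00999)/1.12942 + 338.2 = 333.5588, v = 457.1·(+0.25057)/1.12942 + 236.6 = 338.0114

c0=(303.99, 426.04) c1=(400.82, 465.79) c2=(431.60, 369.51) c3=(333.56, 338.01)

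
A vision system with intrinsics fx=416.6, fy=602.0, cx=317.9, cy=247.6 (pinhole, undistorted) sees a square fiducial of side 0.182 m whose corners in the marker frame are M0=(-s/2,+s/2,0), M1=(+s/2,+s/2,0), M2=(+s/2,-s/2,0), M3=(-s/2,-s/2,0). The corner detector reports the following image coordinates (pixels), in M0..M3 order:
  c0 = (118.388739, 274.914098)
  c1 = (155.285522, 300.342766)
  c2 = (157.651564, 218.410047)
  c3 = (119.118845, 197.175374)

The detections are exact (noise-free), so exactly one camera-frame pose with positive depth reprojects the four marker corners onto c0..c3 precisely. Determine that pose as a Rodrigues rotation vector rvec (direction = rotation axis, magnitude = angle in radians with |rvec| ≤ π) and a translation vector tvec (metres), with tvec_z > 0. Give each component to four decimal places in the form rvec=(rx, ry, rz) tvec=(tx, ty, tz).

rvec=(0.2485, 0.5195, 0.2286) tvec=(-0.5635, 0.0012, 1.2976)

Intrinsics K: fx=416.6, fy=602.0, cx=317.9, cy=247.6
Marker side s = 0.182 m; corners in marker frame (Z=0):
  M0 = (-0.0910, +0.0910, 0)
  M1 = (+0.0910, +0.0910, 0)
  M2 = (+0.0910, -0.0910, 0)
  M3 = (-0.0910, -0.0910, 0)
Detected image corners:
  c0 = (118.388739, 274.914098) px
  c1 = (155.285522, 300.342766) px
  c2 = (157.651564, 218.410047) px
  c3 = (119.118845, 197.175374) px
Planar DLT: solve 8×8 A·h = b for H (H[2,2]=1):
  H  [+158.41162 +22.43631 +136.98785]
  H  [+40.72957 +493.72427 +248.14768]
  H  [-0.35405 +0.22380 +1.00000]
B = K⁻¹H; ‖b₁‖=0.770633, ‖b₂‖=0.770633; λ = 2/(‖b₁‖+‖b₂‖) = 1.297635, sign → tz>0 ⇒ λ=+1.297635
r₁ = λ·B[:,0] = (+0.84400,+0.27675,-0.45942); r₂ = λ·B[:,1] = (-0.15172,+0.94480,+0.29041)
r₃ = r₁×r₂ = (+0.51443,-0.17540,+0.83940); SVD([r₁ r₂ r₃]) → R = UVᵀ:
  R  [+0.84400 -0.15172 +0.51443]
  R  [+0.27675 +0.94480 -0.17540]
  R  [-0.45942 +0.29041 +0.83940]
t = (-0.56351, +0.00118, +1.29763) m
tr R = 2.628198; θ = arccos((tr R − 1)/2) = 0.619620 rad = 35.502°
axis k = ((R−Rᵀ)₃₂, (R−Rᵀ)₁₃, (R−Rᵀ)₂₁) / (2 sinθ) = (+0.401061, +0.838482, +0.368913)
rvec = θ·k = (+0.248506, +0.519540, +0.228586)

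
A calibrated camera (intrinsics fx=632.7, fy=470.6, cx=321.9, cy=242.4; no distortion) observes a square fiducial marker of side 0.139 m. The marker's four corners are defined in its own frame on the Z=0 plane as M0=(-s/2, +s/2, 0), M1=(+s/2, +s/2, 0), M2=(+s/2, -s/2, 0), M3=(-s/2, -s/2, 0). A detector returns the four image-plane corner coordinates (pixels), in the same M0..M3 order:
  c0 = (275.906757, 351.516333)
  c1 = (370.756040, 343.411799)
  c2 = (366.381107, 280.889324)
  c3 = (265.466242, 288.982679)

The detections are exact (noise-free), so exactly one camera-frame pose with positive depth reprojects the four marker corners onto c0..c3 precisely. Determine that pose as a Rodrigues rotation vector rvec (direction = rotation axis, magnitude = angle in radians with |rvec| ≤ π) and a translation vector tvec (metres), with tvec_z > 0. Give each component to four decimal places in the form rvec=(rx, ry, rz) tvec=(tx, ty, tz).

rvec=(0.4029, -0.0723, -0.0907) tvec=(-0.0028, 0.1419, 0.8935)

Intrinsics K: fx=632.7, fy=470.6, cx=321.9, cy=242.4
Marker side s = 0.139 m; corners in marker frame (Z=0):
  M0 = (-0.0695, +0.0695, 0)
  M1 = (+0.0695, +0.0695, 0)
  M2 = (+0.0695, -0.0695, 0)
  M3 = (-0.0695, -0.0695, 0)
Detected image corners:
  c0 = (275.906757, 351.516333) px
  c1 = (370.756040, 343.411799) px
  c2 = (366.381107, 280.889324) px
  c3 = (265.466242, 288.982679) px
Planar DLT: solve 8×8 A·h = b for H (H[2,2]=1):
  H  [+722.20283 +194.28498 +319.94000]
  H  [-39.78281 +589.40981 +317.14266]
  H  [+0.05846 +0.44139 +1.00000]
B = K⁻¹H; ‖b₁‖=1.119144, ‖b₂‖=1.119144; λ = 2/(‖b₁‖+‖b₂‖) = 0.893540, sign → tz>0 ⇒ λ=+0.893540
r₁ = λ·B[:,0] = (+0.99337,-0.10244,+0.05223); r₂ = λ·B[:,1] = (+0.07372,+0.91598,+0.39440)
r₃ = r₁×r₂ = (-0.08825,-0.38793,+0.91745); SVD([r₁ r₂ r₃]) → R = UVᵀ:
  R  [+0.99337 +0.07372 -0.08825]
  R  [-0.10244 +0.91598 -0.38793]
  R  [+0.05223 +0.39440 +0.91745]
t = (-0.00277, +0.14192, +0.89354) m
tr R = 2.826796; θ = arccos((tr R − 1)/2) = 0.419241 rad = 24.021°
axis k = ((R−Rᵀ)₃₂, (R−Rᵀ)₁₃, (R−Rᵀ)₂₁) / (2 sinθ) = (+0.960939, -0.172554, -0.216382)
rvec = θ·k = (+0.402865, -0.072342, -0.090716)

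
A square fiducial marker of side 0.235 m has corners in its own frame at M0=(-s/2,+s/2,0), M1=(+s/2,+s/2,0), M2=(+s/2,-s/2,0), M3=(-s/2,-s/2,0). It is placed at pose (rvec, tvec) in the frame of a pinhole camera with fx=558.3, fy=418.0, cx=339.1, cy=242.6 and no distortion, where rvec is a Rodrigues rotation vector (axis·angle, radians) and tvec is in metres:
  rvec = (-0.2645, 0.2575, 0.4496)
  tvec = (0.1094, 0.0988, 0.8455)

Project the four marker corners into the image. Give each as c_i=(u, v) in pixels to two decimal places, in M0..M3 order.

Intrinsics K: fx=558.3, fy=418.0, cx=339.1, cy=242.6
Marker side s = 0.235 m; corners in marker frame (Z=0):
  M0 = (-0.1175, +0.1175, 0)
  M1 = (+0.1175, +0.1175, 0)
  M2 = (+0.1175, -0.1175, 0)
  M3 = (-0.1175, -0.1175, 0)
rvec = (-0.2645, 0.2575, 0.4496), |rvec| = θ = 0.58173 rad = 33.331°
Rodrigues: sinθ=0.54947, 1−cosθ=0.16449; R = I + sinθ·[k]× + (1−cosθ)·[k]×²:
    [+0.86952 -0.45777 +0.18542]
    [+0.39156 +0.86774 +0.30610]
    [-0.30102 -0.19356 +0.93377]
t = (0.1094, 0.0988, 0.8455) m
M0: Pc = R·M0+t = (-0.04656, +0.15475, +0.85813); u = 558.3·(-0.04656)/0.85813 + 339.1 = 308.8100, v = 418.0·(+0.15475)/0.85813 + 242.6 = 317.9805
M1: Pc = R·M1+t = (+0.15778, +0.24677, +0.78739); u = 558.3·(+0.15778)/0.78739 + 339.1 = 450.9748, v = 418.0·(+0.24677)/0.78739 + 242.6 = 373.6020
M2: Pc = R·M2+t = (+0.26536, +0.04285, +0.83287); u = 558.3·(+0.26536)/0.83287 + 339.1 = 516.9767, v = 418.0·(+0.04285)/0.83287 + 242.6 = 264.1048
M3: Pc = R·M3+t = (+0.06102, -0.04917, +0.90361); u = 558.3·(+0.06102)/0.90361 + 339.1 = 376.8012, v = 418.0·(-0.04917)/0.90361 + 242.6 = 219.8553

c0=(308.81, 317.98) c1=(450.97, 373.60) c2=(516.98, 264.10) c3=(376.80, 219.86)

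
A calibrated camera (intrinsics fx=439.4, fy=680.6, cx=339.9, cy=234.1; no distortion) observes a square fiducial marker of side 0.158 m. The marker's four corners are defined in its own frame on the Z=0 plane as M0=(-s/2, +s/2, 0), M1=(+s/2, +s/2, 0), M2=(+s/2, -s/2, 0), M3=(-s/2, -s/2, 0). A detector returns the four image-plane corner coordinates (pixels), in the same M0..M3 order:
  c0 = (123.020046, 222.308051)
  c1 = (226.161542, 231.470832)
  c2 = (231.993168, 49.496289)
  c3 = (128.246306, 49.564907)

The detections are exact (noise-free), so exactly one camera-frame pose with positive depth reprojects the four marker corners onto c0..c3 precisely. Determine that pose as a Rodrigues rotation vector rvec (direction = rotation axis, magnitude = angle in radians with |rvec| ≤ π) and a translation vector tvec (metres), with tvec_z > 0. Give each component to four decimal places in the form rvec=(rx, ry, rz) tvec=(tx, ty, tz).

Intrinsics K: fx=439.4, fy=680.6, cx=339.9, cy=234.1
Marker side s = 0.158 m; corners in marker frame (Z=0):
  M0 = (-0.0790, +0.0790, 0)
  M1 = (+0.0790, +0.0790, 0)
  M2 = (+0.0790, -0.0790, 0)
  M3 = (-0.0790, -0.0790, 0)
Detected image corners:
  c0 = (123.020046, 222.308051) px
  c1 = (226.161542, 231.470832) px
  c2 = (231.993168, 49.496289) px
  c3 = (128.246306, 49.564907) px
Planar DLT: solve 8×8 A·h = b for H (H[2,2]=1):
  H  [+596.19343 -31.50185 +176.00295]
  H  [-16.77492 +1124.44484 +138.28671]
  H  [-0.32992 +0.01940 +1.00000]
B = K⁻¹H; ‖b₁‖=1.647860, ‖b₂‖=1.647860; λ = 2/(‖b₁‖+‖b₂‖) = 0.606848, sign → tz>0 ⇒ λ=+0.606848
r₁ = λ·B[:,0] = (+0.97827,+0.05391,-0.20021); r₂ = λ·B[:,1] = (-0.05262,+0.99855,+0.01178)
r₃ = r₁×r₂ = (+0.20056,-0.00099,+0.97968); SVD([r₁ r₂ r₃]) → R = UVᵀ:
  R  [+0.97827 -0.05262 +0.20056]
  R  [+0.05391 +0.99855 -0.00099]
  R  [-0.20021 +0.01178 +0.97968]
t = (-0.22636, -0.08543, +0.60685) m
tr R = 2.956495; θ = arccos((tr R − 1)/2) = 0.208958 rad = 11.972°
axis k = ((R−Rᵀ)₃₂, (R−Rᵀ)₁₃, (R−Rᵀ)₂₁) / (2 sinθ) = (+0.030758, +0.965986, +0.256758)
rvec = θ·k = (+0.006427, +0.201851, +0.053652)

rvec=(0.0064, 0.2019, 0.0537) tvec=(-0.2264, -0.0854, 0.6068)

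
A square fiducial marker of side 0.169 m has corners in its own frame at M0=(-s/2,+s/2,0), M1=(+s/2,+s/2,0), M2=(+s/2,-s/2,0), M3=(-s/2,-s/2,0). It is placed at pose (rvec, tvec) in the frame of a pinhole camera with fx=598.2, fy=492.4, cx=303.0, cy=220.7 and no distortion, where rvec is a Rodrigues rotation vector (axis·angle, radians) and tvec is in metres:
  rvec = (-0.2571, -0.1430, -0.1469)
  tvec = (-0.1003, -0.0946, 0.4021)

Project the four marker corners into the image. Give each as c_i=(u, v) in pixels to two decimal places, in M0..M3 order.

Intrinsics K: fx=598.2, fy=492.4, cx=303.0, cy=220.7
Marker side s = 0.169 m; corners in marker frame (Z=0):
  M0 = (-0.0845, +0.0845, 0)
  M1 = (+0.0845, +0.0845, 0)
  M2 = (+0.0845, -0.0845, 0)
  M3 = (-0.0845, -0.0845, 0)
rvec = (-0.2571, -0.1430, -0.1469), |rvec| = θ = 0.32883 rad = 18.841°
Rodrigues: sinθ=0.32294, 1−cosθ=0.05358; R = I + sinθ·[k]× + (1−cosθ)·[k]×²:
    [+0.97917 +0.16248 -0.12172]
    [-0.12605 +0.95655 +0.26290]
    [+0.15915 -0.24208 +0.95711]
t = (-0.1003, -0.0946, 0.4021) m
M0: Pc = R·M0+t = (-0.16931, -0.00312, +0.36820); u = 598.2·(-0.16931)/0.36820 + 303.0 = 27.9251, v = 492.4·(-0.00312)/0.36820 + 220.7 = 216.5275
M1: Pc = R·M1+t = (-0.00383, -0.02442, +0.39509); u = 598.2·(-0.00383)/0.39509 + 303.0 = 297.2014, v = 492.4·(-0.02442)/0.39509 + 220.7 = 190.2626
M2: Pc = R·M2+t = (-0.03129, -0.18608, +0.43600); u = 598.2·(-0.03129)/0.43600 + 303.0 = 260.0704, v = 492.4·(-0.18608)/0.43600 + 220.7 = 10.5512
M3: Pc = R·M3+t = (-0.19677, -0.16478, +0.40911); u = 598.2·(-0.19677)/0.40911 + 303.0 = 15.2813, v = 492.4·(-0.16478)/0.40911 + 220.7 = 22.3745

c0=(27.93, 216.53) c1=(297.20, 190.26) c2=(260.07, 10.55) c3=(15.28, 22.37)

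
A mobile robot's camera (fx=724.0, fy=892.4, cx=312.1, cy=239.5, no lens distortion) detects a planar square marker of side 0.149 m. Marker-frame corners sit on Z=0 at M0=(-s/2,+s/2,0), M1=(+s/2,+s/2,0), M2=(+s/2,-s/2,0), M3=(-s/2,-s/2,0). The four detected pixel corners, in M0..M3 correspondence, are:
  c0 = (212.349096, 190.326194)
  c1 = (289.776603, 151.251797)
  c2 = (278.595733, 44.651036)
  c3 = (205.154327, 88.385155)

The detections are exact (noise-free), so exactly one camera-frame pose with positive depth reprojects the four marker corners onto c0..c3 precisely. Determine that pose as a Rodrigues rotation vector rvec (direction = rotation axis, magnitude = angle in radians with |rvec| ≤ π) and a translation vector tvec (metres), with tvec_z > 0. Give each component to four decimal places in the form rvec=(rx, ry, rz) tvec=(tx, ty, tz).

Intrinsics K: fx=724.0, fy=892.4, cx=312.1, cy=239.5
Marker side s = 0.149 m; corners in marker frame (Z=0):
  M0 = (-0.0745, +0.0745, 0)
  M1 = (+0.0745, +0.0745, 0)
  M2 = (+0.0745, -0.0745, 0)
  M3 = (-0.0745, -0.0745, 0)
Detected image corners:
  c0 = (212.349096, 190.326194) px
  c1 = (289.776603, 151.251797) px
  c2 = (278.595733, 44.651036) px
  c3 = (205.154327, 88.385155) px
Planar DLT: solve 8×8 A·h = b for H (H[2,2]=1):
  H  [+402.35020 -13.54374 +245.18375]
  H  [-328.11799 +663.31097 +118.12337]
  H  [-0.42041 -0.30344 +1.00000]
B = K⁻¹H; ‖b₁‖=0.885896, ‖b₂‖=0.885896; λ = 2/(‖b₁‖+‖b₂‖) = 1.128801, sign → tz>0 ⇒ λ=+1.128801
r₁ = λ·B[:,0] = (+0.83188,-0.28768,-0.47456); r₂ = λ·B[:,1] = (+0.12654,+0.93095,-0.34252)
r₃ = r₁×r₂ = (+0.54033,+0.22489,+0.81084); SVD([r₁ r₂ r₃]) → R = UVᵀ:
  R  [+0.83188 +0.12654 +0.54033]
  R  [-0.28768 +0.93095 +0.22489]
  R  [-0.47456 -0.34252 +0.81084]
t = (-0.10433, -0.15353, +1.12880) m
tr R = 2.573679; θ = arccos((tr R − 1)/2) = 0.665125 rad = 38.109°
axis k = ((R−Rᵀ)₃₂, (R−Rᵀ)₁₃, (R−Rᵀ)₂₁) / (2 sinθ) = (-0.459696, +0.822232, -0.335581)
rvec = θ·k = (-0.305755, +0.546887, -0.223203)

rvec=(-0.3058, 0.5469, -0.2232) tvec=(-0.1043, -0.1535, 1.1288)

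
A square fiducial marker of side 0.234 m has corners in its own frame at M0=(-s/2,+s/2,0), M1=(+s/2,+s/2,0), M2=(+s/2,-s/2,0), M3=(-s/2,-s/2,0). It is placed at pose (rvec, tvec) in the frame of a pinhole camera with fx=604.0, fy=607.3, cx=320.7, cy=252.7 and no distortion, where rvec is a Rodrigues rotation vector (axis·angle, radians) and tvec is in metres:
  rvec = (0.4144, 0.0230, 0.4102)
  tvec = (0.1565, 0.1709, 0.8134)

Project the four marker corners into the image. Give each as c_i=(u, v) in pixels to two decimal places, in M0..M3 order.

Intrinsics K: fx=604.0, fy=607.3, cx=320.7, cy=252.7
Marker side s = 0.234 m; corners in marker frame (Z=0):
  M0 = (-0.1170, +0.1170, 0)
  M1 = (+0.1170, +0.1170, 0)
  M2 = (+0.1170, -0.1170, 0)
  M3 = (-0.1170, -0.1170, 0)
rvec = (0.4144, 0.0230, 0.4102), |rvec| = θ = 0.58354 rad = 33.434°
Rodrigues: sinθ=0.55098, 1−cosθ=0.16548; R = I + sinθ·[k]× + (1−cosθ)·[k]×²:
    [+0.91797 -0.38268 +0.10433]
    [+0.39194 +0.83477 -0.38669]
    [+0.06089 +0.39586 +0.91629]
t = (0.1565, 0.1709, 0.8134) m
M0: Pc = R·M0+t = (+0.00432, +0.22271, +0.85259); u = 604.0·(+0.00432)/0.85259 + 320.7 = 323.7630, v = 607.3·(+0.22271)/0.85259 + 252.7 = 411.3368
M1: Pc = R·M1+t = (+0.21913, +0.31443, +0.86684); u = 604.0·(+0.21913)/0.86684 + 320.7 = 473.3854, v = 607.3·(+0.31443)/0.86684 + 252.7 = 472.9839
M2: Pc = R·M2+t = (+0.30868, +0.11909, +0.77421); u = 604.0·(+0.30868)/0.77421 + 320.7 = 561.5144, v = 607.3·(+0.11909)/0.77421 + 252.7 = 346.1151
M3: Pc = R·M3+t = (+0.09387, +0.02737, +0.75996); u = 604.0·(+0.09387)/0.75996 + 320.7 = 395.3067, v = 607.3·(+0.02737)/0.75996 + 252.7 = 274.5751

c0=(323.76, 411.34) c1=(473.39, 472.98) c2=(561.51, 346.12) c3=(395.31, 274.58)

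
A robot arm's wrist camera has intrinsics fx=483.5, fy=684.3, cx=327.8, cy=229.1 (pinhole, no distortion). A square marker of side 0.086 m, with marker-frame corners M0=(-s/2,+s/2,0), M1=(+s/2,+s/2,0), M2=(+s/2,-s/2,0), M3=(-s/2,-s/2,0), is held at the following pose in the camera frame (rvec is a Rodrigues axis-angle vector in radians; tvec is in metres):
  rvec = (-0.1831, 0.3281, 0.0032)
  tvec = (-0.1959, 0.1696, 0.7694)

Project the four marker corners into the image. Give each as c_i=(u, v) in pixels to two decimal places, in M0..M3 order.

Intrinsics K: fx=483.5, fy=684.3, cx=327.8, cy=229.1
Marker side s = 0.086 m; corners in marker frame (Z=0):
  M0 = (-0.0430, +0.0430, 0)
  M1 = (+0.0430, +0.0430, 0)
  M2 = (+0.0430, -0.0430, 0)
  M3 = (-0.0430, -0.0430, 0)
rvec = (-0.1831, 0.3281, 0.0032), |rvec| = θ = 0.37575 rad = 21.529°
Rodrigues: sinθ=0.36697, 1−cosθ=0.06977; R = I + sinθ·[k]× + (1−cosθ)·[k]×²:
    [+0.94680 -0.03281 +0.32014]
    [-0.02656 +0.98343 +0.17934]
    [-0.32072 -0.17830 +0.93024]
t = (-0.1959, 0.1696, 0.7694) m
M0: Pc = R·M0+t = (-0.23802, +0.21303, +0.77552); u = 483.5·(-0.23802)/0.77552 + 327.8 = 179.4045, v = 684.3·(+0.21303)/0.77552 + 229.1 = 417.0711
M1: Pc = R·M1+t = (-0.15660, +0.21075, +0.74794); u = 483.5·(-0.15660)/0.74794 + 327.8 = 226.5684, v = 684.3·(+0.21075)/0.74794 + 229.1 = 421.9131
M2: Pc = R·M2+t = (-0.15378, +0.12617, +0.76328); u = 483.5·(-0.15378)/0.76328 + 327.8 = 230.3896, v = 684.3·(+0.12617)/0.76328 + 229.1 = 342.2157
M3: Pc = R·M3+t = (-0.23520, +0.12845, +0.79086); u = 483.5·(-0.23520)/0.79086 + 327.8 = 184.0069, v = 684.3·(+0.12845)/0.79086 + 229.1 = 340.2470

c0=(179.40, 417.07) c1=(226.57, 421.91) c2=(230.39, 342.22) c3=(184.01, 340.25)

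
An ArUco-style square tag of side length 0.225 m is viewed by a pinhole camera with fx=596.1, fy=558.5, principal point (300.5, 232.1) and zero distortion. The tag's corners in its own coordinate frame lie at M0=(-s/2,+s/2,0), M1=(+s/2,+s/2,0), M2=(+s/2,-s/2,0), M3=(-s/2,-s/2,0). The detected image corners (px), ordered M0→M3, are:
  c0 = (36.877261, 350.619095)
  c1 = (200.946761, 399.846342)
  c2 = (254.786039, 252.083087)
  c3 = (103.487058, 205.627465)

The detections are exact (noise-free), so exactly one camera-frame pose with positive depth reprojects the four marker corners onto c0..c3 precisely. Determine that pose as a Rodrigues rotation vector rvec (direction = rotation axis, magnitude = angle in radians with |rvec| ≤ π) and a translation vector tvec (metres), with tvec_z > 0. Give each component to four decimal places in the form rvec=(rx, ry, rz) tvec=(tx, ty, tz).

Intrinsics K: fx=596.1, fy=558.5, cx=300.5, cy=232.1
Marker side s = 0.225 m; corners in marker frame (Z=0):
  M0 = (-0.1125, +0.1125, 0)
  M1 = (+0.1125, +0.1125, 0)
  M2 = (+0.1125, -0.1125, 0)
  M3 = (-0.1125, -0.1125, 0)
Detected image corners:
  c0 = (36.877261, 350.619095) px
  c1 = (200.946761, 399.846342) px
  c2 = (254.786039, 252.083087) px
  c3 = (103.487058, 205.627465) px
Planar DLT: solve 8×8 A·h = b for H (H[2,2]=1):
  H  [+704.14279 -319.51574 +150.46920]
  H  [+221.37965 +545.30196 +299.25404]
  H  [+0.02977 -0.34858 +1.00000]
B = K⁻¹H; ‖b₁‖=1.228197, ‖b₂‖=1.228197; λ = 2/(‖b₁‖+‖b₂‖) = 0.814202, sign → tz>0 ⇒ λ=+0.814202
r₁ = λ·B[:,0] = (+0.94956,+0.31266,+0.02424); r₂ = λ·B[:,1] = (-0.29335,+0.91291,-0.28381)
r₃ = r₁×r₂ = (-0.11087,+0.26238,+0.95857); SVD([r₁ r₂ r₃]) → R = UVᵀ:
  R  [+0.94956 -0.29335 -0.11087]
  R  [+0.31266 +0.91291 +0.26238]
  R  [+0.02424 -0.28381 +0.95857]
t = (-0.20492, +0.09790, +0.81420) m
tr R = 2.821036; θ = arccos((tr R − 1)/2) = 0.426262 rad = 24.423°
axis k = ((R−Rᵀ)₃₂, (R−Rᵀ)₁₃, (R−Rᵀ)₂₁) / (2 sinθ) = (-0.660500, -0.163382, +0.732835)
rvec = θ·k = (-0.281546, -0.069643, +0.312379)

rvec=(-0.2815, -0.0696, 0.3124) tvec=(-0.2049, 0.0979, 0.8142)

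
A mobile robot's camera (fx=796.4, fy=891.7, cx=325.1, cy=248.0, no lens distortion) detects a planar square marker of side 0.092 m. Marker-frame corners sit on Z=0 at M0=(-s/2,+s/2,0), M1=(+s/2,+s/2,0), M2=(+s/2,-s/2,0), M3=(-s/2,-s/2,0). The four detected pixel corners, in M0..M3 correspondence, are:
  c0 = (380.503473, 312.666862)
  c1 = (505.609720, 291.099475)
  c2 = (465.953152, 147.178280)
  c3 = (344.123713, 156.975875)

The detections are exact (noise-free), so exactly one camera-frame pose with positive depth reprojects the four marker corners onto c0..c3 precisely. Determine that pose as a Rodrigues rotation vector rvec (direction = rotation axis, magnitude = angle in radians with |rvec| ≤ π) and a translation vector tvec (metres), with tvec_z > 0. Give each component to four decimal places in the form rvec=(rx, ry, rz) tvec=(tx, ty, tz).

Intrinsics K: fx=796.4, fy=891.7, cx=325.1, cy=248.0
Marker side s = 0.092 m; corners in marker frame (Z=0):
  M0 = (-0.0460, +0.0460, 0)
  M1 = (+0.0460, +0.0460, 0)
  M2 = (+0.0460, -0.0460, 0)
  M3 = (-0.0460, -0.0460, 0)
Detected image corners:
  c0 = (380.503473, 312.666862) px
  c1 = (505.609720, 291.099475) px
  c2 = (465.953152, 147.178280) px
  c3 = (344.123713, 156.975875) px
Planar DLT: solve 8×8 A·h = b for H (H[2,2]=1):
  H  [+1680.02078 +187.36216 +425.84670]
  H  [+12.25448 +1504.72264 +224.85160]
  H  [+0.79806 -0.53421 +1.00000]
B = K⁻¹H; ‖b₁‖=1.965194, ‖b₂‖=1.965194; λ = 2/(‖b₁‖+‖b₂‖) = 0.508856, sign → tz>0 ⇒ λ=+0.508856
r₁ = λ·B[:,0] = (+0.90767,-0.10595,+0.40610); r₂ = λ·B[:,1] = (+0.23068,+0.93429,-0.27184)
r₃ = r₁×r₂ = (-0.35061,+0.34042,+0.87246); SVD([r₁ r₂ r₃]) → R = UVᵀ:
  R  [+0.90767 +0.23068 -0.35061]
  R  [-0.10595 +0.93429 +0.34042]
  R  [+0.40610 -0.27184 +0.87246]
t = (+0.06437, -0.01321, +0.50886) m
tr R = 2.714413; θ = arccos((tr R − 1)/2) = 0.540976 rad = 30.996°
axis k = ((R−Rᵀ)₃₂, (R−Rᵀ)₁₃, (R−Rᵀ)₂₁) / (2 sinθ) = (-0.594455, -0.734708, -0.326845)
rvec = θ·k = (-0.321586, -0.397460, -0.176816)

rvec=(-0.3216, -0.3975, -0.1768) tvec=(0.0644, -0.0132, 0.5089)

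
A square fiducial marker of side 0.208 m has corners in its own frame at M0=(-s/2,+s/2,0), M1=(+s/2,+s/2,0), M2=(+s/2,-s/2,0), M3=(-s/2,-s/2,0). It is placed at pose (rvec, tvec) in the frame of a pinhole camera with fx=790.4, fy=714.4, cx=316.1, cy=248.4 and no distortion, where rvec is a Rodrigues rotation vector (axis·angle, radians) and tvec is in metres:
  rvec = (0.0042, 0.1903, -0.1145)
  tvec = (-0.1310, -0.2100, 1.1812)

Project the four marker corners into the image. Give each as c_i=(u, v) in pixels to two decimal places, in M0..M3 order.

c0=(170.82, 191.90) c1=(304.05, 175.51) c2=(287.94, 48.58) c3=(155.40, 69.11)

Intrinsics K: fx=790.4, fy=714.4, cx=316.1, cy=248.4
Marker side s = 0.208 m; corners in marker frame (Z=0):
  M0 = (-0.1040, +0.1040, 0)
  M1 = (+0.1040, +0.1040, 0)
  M2 = (+0.1040, -0.1040, 0)
  M3 = (-0.1040, -0.1040, 0)
rvec = (0.0042, 0.1903, -0.1145), |rvec| = θ = 0.22213 rad = 12.727°
Rodrigues: sinθ=0.22031, 1−cosθ=0.02457; R = I + sinθ·[k]× + (1−cosθ)·[k]×²:
    [+0.97544 +0.11396 +0.18850]
    [-0.11316 +0.99346 -0.01502]
    [-0.18898 -0.00668 +0.98196]
t = (-0.1310, -0.2100, 1.1812) m
M0: Pc = R·M0+t = (-0.22059, -0.09491, +1.20016); u = 790.4·(-0.22059)/1.20016 + 316.1 = 170.8213, v = 714.4·(-0.09491)/1.20016 + 248.4 = 191.9038
M1: Pc = R·M1+t = (-0.01770, -0.11845, +1.16085); u = 790.4·(-0.01770)/1.16085 + 316.1 = 304.0466, v = 714.4·(-0.11845)/1.16085 + 248.4 = 175.5054
M2: Pc = R·M2+t = (-0.04141, -0.32509, +1.16224); u = 790.4·(-0.04141)/1.16224 + 316.1 = 287.9412, v = 714.4·(-0.32509)/1.16224 + 248.4 = 48.5761
M3: Pc = R·M3+t = (-0.24430, -0.30155, +1.20155); u = 790.4·(-0.24430)/1.20155 + 316.1 = 155.3969, v = 714.4·(-0.30155)/1.20155 + 248.4 = 69.1079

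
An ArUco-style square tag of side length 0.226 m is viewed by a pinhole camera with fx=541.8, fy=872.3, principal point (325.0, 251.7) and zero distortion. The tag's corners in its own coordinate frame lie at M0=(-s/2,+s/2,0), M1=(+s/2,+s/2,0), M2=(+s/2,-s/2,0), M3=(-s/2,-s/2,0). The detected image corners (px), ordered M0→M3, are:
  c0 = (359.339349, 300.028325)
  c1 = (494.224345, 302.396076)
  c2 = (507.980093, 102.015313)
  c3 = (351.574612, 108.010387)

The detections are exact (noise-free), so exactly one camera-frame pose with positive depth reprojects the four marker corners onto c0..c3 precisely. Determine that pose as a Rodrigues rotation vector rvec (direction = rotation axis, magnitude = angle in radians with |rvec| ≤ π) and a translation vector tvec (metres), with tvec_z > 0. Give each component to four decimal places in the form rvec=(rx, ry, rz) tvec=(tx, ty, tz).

rvec=(0.6004, 0.1536, -0.0453) tvec=(0.1614, -0.0408, 0.8601)

Intrinsics K: fx=541.8, fy=872.3, cx=325.0, cy=251.7
Marker side s = 0.226 m; corners in marker frame (Z=0):
  M0 = (-0.1130, +0.1130, 0)
  M1 = (+0.1130, +0.1130, 0)
  M2 = (+0.1130, -0.1130, 0)
  M3 = (-0.1130, -0.1130, 0)
Detected image corners:
  c0 = (359.339349, 300.028325) px
  c1 = (494.224345, 302.396076) px
  c2 = (507.980093, 102.015313) px
  c3 = (351.574612, 108.010387) px
Planar DLT: solve 8×8 A·h = b for H (H[2,2]=1):
  H  [+562.74964 +266.13031 +426.66703]
  H  [-43.75297 +999.78990 +210.33719]
  H  [-0.18259 +0.65005 +1.00000]
B = K⁻¹H; ‖b₁‖=1.162626, ‖b₂‖=1.162626; λ = 2/(‖b₁‖+‖b₂‖) = 0.860122, sign → tz>0 ⇒ λ=+0.860122
r₁ = λ·B[:,0] = (+0.98759,+0.00217,-0.15705); r₂ = λ·B[:,1] = (+0.08710,+0.82450,+0.55912)
r₃ = r₁×r₂ = (+0.13071,-0.56586,+0.81408); SVD([r₁ r₂ r₃]) → R = UVᵀ:
  R  [+0.98759 +0.08710 +0.13071]
  R  [+0.00217 +0.82450 -0.56586]
  R  [-0.15705 +0.55912 +0.81408]
t = (+0.16140, -0.04079, +0.86012) m
tr R = 2.626162; θ = arccos((tr R − 1)/2) = 0.621371 rad = 35.602°
axis k = ((R−Rᵀ)₃₂, (R−Rᵀ)₁₃, (R−Rᵀ)₂₁) / (2 sinθ) = (+0.966228, +0.247151, -0.072940)
rvec = θ·k = (+0.600386, +0.153572, -0.045323)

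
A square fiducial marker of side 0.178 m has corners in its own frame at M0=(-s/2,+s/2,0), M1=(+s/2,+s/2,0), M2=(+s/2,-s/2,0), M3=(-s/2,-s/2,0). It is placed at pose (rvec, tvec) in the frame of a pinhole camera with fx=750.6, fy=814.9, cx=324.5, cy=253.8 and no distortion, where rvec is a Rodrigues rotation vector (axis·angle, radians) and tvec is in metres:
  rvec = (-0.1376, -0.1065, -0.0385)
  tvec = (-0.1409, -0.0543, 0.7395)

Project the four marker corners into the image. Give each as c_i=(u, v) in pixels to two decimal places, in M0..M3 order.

c0=(88.95, 295.29) c1=(275.21, 288.11) c2=(268.76, 98.40) c3=(88.35, 100.41)

Intrinsics K: fx=750.6, fy=814.9, cx=324.5, cy=253.8
Marker side s = 0.178 m; corners in marker frame (Z=0):
  M0 = (-0.0890, +0.0890, 0)
  M1 = (+0.0890, +0.0890, 0)
  M2 = (+0.0890, -0.0890, 0)
  M3 = (-0.0890, -0.0890, 0)
rvec = (-0.1376, -0.1065, -0.0385), |rvec| = θ = 0.17821 rad = 10.211°
Rodrigues: sinθ=0.17727, 1−cosθ=0.01584; R = I + sinθ·[k]× + (1−cosθ)·[k]×²:
    [+0.99360 +0.04560 -0.10330]
    [-0.03099 +0.98982 +0.13892]
    [+0.10858 -0.13483 +0.98490]
t = (-0.1409, -0.0543, 0.7395) m
M0: Pc = R·M0+t = (-0.22527, +0.03655, +0.71784); u = 750.6·(-0.22527)/0.71784 + 324.5 = 88.9462, v = 814.9·(+0.03655)/0.71784 + 253.8 = 295.2943
M1: Pc = R·M1+t = (-0.04841, +0.03104, +0.73716); u = 750.6·(-0.04841)/0.73716 + 324.5 = 275.2072, v = 814.9·(+0.03104)/0.73716 + 253.8 = 288.1087
M2: Pc = R·M2+t = (-0.05653, -0.14515, +0.76116); u = 750.6·(-0.05653)/0.76116 + 324.5 = 268.7565, v = 814.9·(-0.14515)/0.76116 + 253.8 = 98.4007
M3: Pc = R·M3+t = (-0.23339, -0.13964, +0.74184); u = 750.6·(-0.23339)/0.74184 + 324.5 = 88.3532, v = 814.9·(-0.13964)/0.74184 + 253.8 = 100.4113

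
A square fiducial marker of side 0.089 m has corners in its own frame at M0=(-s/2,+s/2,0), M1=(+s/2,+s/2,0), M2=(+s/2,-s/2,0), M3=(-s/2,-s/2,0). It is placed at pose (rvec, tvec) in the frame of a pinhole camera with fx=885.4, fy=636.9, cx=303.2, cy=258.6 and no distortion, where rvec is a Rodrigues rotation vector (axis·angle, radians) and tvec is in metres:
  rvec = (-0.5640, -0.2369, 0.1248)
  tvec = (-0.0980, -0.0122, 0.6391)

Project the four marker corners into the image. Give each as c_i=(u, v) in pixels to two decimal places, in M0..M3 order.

c0=(94.07, 276.49) c1=(221.71, 292.51) c2=(233.69, 219.30) c3=(115.77, 202.59)

Intrinsics K: fx=885.4, fy=636.9, cx=303.2, cy=258.6
Marker side s = 0.089 m; corners in marker frame (Z=0):
  M0 = (-0.0445, +0.0445, 0)
  M1 = (+0.0445, +0.0445, 0)
  M2 = (+0.0445, -0.0445, 0)
  M3 = (-0.0445, -0.0445, 0)
rvec = (-0.5640, -0.2369, 0.1248), |rvec| = θ = 0.62433 rad = 35.772°
Rodrigues: sinθ=0.58456, 1−cosθ=0.18865; R = I + sinθ·[k]× + (1−cosθ)·[k]×²:
    [+0.96530 -0.05219 -0.25587]
    [+0.18151 +0.83851 +0.51376]
    [+0.18774 -0.54238 +0.81889]
t = (-0.0980, -0.0122, 0.6391) m
M0: Pc = R·M0+t = (-0.14328, +0.01704, +0.60661); u = 885.4·(-0.14328)/0.60661 + 303.2 = 94.0730, v = 636.9·(+0.01704)/0.60661 + 258.6 = 276.4872
M1: Pc = R·M1+t = (-0.05737, +0.03319, +0.62332); u = 885.4·(-0.05737)/0.62332 + 303.2 = 221.7134, v = 636.9·(+0.03319)/0.62332 + 258.6 = 292.5144
M2: Pc = R·M2+t = (-0.05272, -0.04144, +0.67159); u = 885.4·(-0.05272)/0.67159 + 303.2 = 233.6934, v = 636.9·(-0.04144)/0.67159 + 258.6 = 219.3038
M3: Pc = R·M3+t = (-0.13863, -0.05759, +0.65488); u = 885.4·(-0.13863)/0.65488 + 303.2 = 115.7672, v = 636.9·(-0.05759)/0.65488 + 258.6 = 202.5901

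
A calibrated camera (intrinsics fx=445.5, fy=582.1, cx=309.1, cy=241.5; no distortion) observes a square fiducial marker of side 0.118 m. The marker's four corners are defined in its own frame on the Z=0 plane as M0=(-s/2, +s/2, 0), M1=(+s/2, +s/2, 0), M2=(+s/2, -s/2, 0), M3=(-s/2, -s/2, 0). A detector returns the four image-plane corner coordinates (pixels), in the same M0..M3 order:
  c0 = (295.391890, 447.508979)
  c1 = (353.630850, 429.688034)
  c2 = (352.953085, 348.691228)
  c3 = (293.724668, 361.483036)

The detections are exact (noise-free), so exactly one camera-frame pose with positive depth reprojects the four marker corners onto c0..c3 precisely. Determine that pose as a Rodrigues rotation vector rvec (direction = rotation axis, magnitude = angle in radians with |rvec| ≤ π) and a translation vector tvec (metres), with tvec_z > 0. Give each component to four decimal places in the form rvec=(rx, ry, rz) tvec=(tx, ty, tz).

Intrinsics K: fx=445.5, fy=582.1, cx=309.1, cy=241.5
Marker side s = 0.118 m; corners in marker frame (Z=0):
  M0 = (-0.0590, +0.0590, 0)
  M1 = (+0.0590, +0.0590, 0)
  M2 = (+0.0590, -0.0590, 0)
  M3 = (-0.0590, -0.0590, 0)
Detected image corners:
  c0 = (295.391890, 447.508979) px
  c1 = (353.630850, 429.688034) px
  c2 = (352.953085, 348.691228) px
  c3 = (293.724668, 361.483036) px
Planar DLT: solve 8×8 A·h = b for H (H[2,2]=1):
  H  [+670.86736 +52.59324 +324.85589]
  H  [+82.25454 +759.47262 +396.92687]
  H  [+0.53456 +0.13210 +1.00000]
B = K⁻¹H; ‖b₁‖=1.257146, ‖b₂‖=1.257146; λ = 2/(‖b₁‖+‖b₂‖) = 0.795452, sign → tz>0 ⇒ λ=+0.795452
r₁ = λ·B[:,0] = (+0.90283,-0.06401,+0.42522); r₂ = λ·B[:,1] = (+0.02100,+0.99424,+0.10508)
r₃ = r₁×r₂ = (-0.42949,-0.08593,+0.89897); SVD([r₁ r₂ r₃]) → R = UVᵀ:
  R  [+0.90283 +0.02100 -0.42949]
  R  [-0.06401 +0.99424 -0.08593]
  R  [+0.42522 +0.10508 +0.89897]
t = (+0.02813, +0.21239, +0.79545) m
tr R = 2.796040; θ = arccos((tr R − 1)/2) = 0.455548 rad = 26.101°
axis k = ((R−Rᵀ)₃₂, (R−Rᵀ)₁₃, (R−Rᵀ)₂₁) / (2 sinθ) = (+0.217080, -0.971361, -0.096614)
rvec = θ·k = (+0.098890, -0.442502, -0.044013)

rvec=(0.0989, -0.4425, -0.0440) tvec=(0.0281, 0.2124, 0.7955)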